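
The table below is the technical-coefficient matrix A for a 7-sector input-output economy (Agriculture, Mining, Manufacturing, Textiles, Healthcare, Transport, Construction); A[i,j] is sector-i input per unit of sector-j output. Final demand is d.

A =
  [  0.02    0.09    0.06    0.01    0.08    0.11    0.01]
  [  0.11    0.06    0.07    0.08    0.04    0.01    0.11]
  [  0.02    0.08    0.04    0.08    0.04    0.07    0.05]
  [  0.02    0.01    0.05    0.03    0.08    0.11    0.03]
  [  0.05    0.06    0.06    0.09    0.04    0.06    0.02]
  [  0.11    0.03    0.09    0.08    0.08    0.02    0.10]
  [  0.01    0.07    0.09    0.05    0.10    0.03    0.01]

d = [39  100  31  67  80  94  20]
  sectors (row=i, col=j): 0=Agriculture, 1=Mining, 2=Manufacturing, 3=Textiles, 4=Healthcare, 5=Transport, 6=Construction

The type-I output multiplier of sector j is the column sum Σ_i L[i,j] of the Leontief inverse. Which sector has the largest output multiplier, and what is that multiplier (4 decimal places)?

Form M = I − A:
  [  0.98   -0.09   -0.06   -0.01   -0.08   -0.11   -0.01]
  [ -0.11    0.94   -0.07   -0.08   -0.04   -0.01   -0.11]
  [ -0.02   -0.08    0.96   -0.08   -0.04   -0.07   -0.05]
  [ -0.02   -0.01   -0.05    0.97   -0.08   -0.11   -0.03]
  [ -0.05   -0.06   -0.06   -0.09    0.96   -0.06   -0.02]
  [ -0.11   -0.03   -0.09   -0.08   -0.08    0.98   -0.10]
  [ -0.01   -0.07   -0.09   -0.05   -0.10   -0.03    0.99]
Leontief inverse L = M⁻¹:
  [  1.0605    0.1268    0.1038    0.0553    0.1195    0.1428    0.0486]
  [  0.1422    1.1075    0.1209    0.1237    0.0931    0.0598    0.1423]
  [  0.0541    0.1134    1.0824    0.1198    0.0818    0.1056    0.0838]
  [  0.0504    0.0399    0.0876    1.0674    0.1163    0.1410    0.0583]
  [  0.0820    0.0938    0.1004    0.1281    1.0810    0.0995    0.0521]
  [  0.1433    0.0801    0.1431    0.1279    0.1352    1.0742    0.1327]
  [  0.0409    0.1038    0.1269    0.0909    0.1344    0.0650    1.0405]
Total output x = L · d:
  x_0 = 1.0605·39 + 0.1268·100 + 0.1038·31 + 0.0553·67 + 0.1195·80 + 0.1428·94 + 0.0486·20 = 84.9146
  x_1 = 0.1422·39 + 1.1075·100 + 0.1209·31 + 0.1237·67 + 0.0931·80 + 0.0598·94 + 0.1423·20 = 144.2518
  x_2 = 0.0541·39 + 0.1134·100 + 1.0824·31 + 0.1198·67 + 0.0818·80 + 0.1056·94 + 0.0838·20 = 73.1816
  x_3 = 0.0504·39 + 0.0399·100 + 0.0876·31 + 1.0674·67 + 0.1163·80 + 0.1410·94 + 0.0583·20 = 103.9144
  x_4 = 0.0820·39 + 0.0938·100 + 0.1004·31 + 0.1281·67 + 1.0810·80 + 0.0995·94 + 0.0521·20 = 121.1462
  x_5 = 0.1433·39 + 0.0801·100 + 0.1431·31 + 0.1279·67 + 0.1352·80 + 1.0742·94 + 0.1327·20 = 141.0475
  x_6 = 0.0409·39 + 0.1038·100 + 0.1269·31 + 0.0909·67 + 0.1344·80 + 0.0650·94 + 1.0405·20 = 59.6716
Output multipliers (column sums of L):
  Agriculture: 1.5735
  Mining: 1.6653
  Manufacturing: 1.7651
  Textiles: 1.7130
  Healthcare: 1.7614
  Transport: 1.6879
  Construction: 1.5582

Manufacturing (1.7651)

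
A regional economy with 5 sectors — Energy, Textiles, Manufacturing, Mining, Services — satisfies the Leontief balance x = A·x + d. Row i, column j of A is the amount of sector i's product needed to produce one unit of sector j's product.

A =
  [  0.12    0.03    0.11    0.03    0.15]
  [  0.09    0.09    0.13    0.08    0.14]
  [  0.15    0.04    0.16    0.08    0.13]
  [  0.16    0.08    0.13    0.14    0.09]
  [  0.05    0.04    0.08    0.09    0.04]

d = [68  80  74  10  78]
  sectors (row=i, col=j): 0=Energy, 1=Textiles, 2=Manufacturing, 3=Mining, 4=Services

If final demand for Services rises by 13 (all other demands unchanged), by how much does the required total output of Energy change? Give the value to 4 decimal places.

3.0557

Form M = I − A:
  [  0.88   -0.03   -0.11   -0.03   -0.15]
  [ -0.09    0.91   -0.13   -0.08   -0.14]
  [ -0.15   -0.04    0.84   -0.08   -0.13]
  [ -0.16   -0.08   -0.13    0.86   -0.09]
  [ -0.05   -0.04   -0.08   -0.09    0.96]
Leontief inverse L = M⁻¹:
  [  1.2083    0.0673    0.2053    0.0921    0.2351]
  [  0.2034    1.1419    0.2521    0.1627    0.2477]
  [  0.2727    0.0908    1.2890    0.1636    0.2457]
  [  0.2977    0.1400    0.2726    1.2345    0.2196]
  [  0.1220    0.0718    0.1542    0.1409    1.1053]
Total output x = L · d:
  x_0 = 1.2083·68 + 0.0673·80 + 0.2053·74 + 0.0921·10 + 0.2351·78 = 121.9965
  x_1 = 0.2034·68 + 1.1419·80 + 0.2521·74 + 0.1627·10 + 0.2477·78 = 144.7876
  x_2 = 0.2727·68 + 0.0908·80 + 1.2890·74 + 0.1636·10 + 0.2457·78 = 141.9972
  x_3 = 0.2977·68 + 0.1400·80 + 0.2726·74 + 1.2345·10 + 0.2196·78 = 81.0914
  x_4 = 0.1220·68 + 0.0718·80 + 0.1542·74 + 0.1409·10 + 1.1053·78 = 113.0722
Δx_0 = L[0,4] · Δd_4 = 0.2351 · 13 = 3.0557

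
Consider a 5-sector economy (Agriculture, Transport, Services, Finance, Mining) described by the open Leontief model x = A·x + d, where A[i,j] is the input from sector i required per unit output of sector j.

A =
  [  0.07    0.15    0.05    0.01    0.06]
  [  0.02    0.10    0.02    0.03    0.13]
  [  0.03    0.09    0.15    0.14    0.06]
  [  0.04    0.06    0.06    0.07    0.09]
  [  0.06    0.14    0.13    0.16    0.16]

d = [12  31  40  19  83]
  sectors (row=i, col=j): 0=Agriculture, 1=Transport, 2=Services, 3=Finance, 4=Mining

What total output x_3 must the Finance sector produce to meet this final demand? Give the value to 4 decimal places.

Form M = I − A:
  [  0.93   -0.15   -0.05   -0.01   -0.06]
  [ -0.02    0.90   -0.02   -0.03   -0.13]
  [ -0.03   -0.09    0.85   -0.14   -0.06]
  [ -0.04   -0.06   -0.06    0.93   -0.09]
  [ -0.06   -0.14   -0.13   -0.16    0.84]
Leontief inverse L = M⁻¹:
  [  1.0931    0.2142    0.0920    0.0538    0.1236]
  [  0.0432    1.1608    0.0656    0.0815    0.1962]
  [  0.0613    0.1684    1.2206    0.2140    0.1406]
  [  0.0641    0.1199    0.1089    1.1222    0.1512]
  [  0.1070    0.2577    0.2272    0.2643    1.2825]
Total output x = L · d:
  x_0 = 1.0931·12 + 0.2142·31 + 0.0920·40 + 0.0538·19 + 0.1236·83 = 34.7169
  x_1 = 0.0432·12 + 1.1608·31 + 0.0656·40 + 0.0815·19 + 0.1962·83 = 56.9600
  x_2 = 0.0613·12 + 0.1684·31 + 1.2206·40 + 0.2140·19 + 0.1406·83 = 70.5146
  x_3 = 0.0641·12 + 0.1199·31 + 0.1089·40 + 1.1222·19 + 0.1512·83 = 42.7118
  x_4 = 0.1070·12 + 0.2577·31 + 0.2272·40 + 0.2643·19 + 1.2825·83 = 129.8312

42.7118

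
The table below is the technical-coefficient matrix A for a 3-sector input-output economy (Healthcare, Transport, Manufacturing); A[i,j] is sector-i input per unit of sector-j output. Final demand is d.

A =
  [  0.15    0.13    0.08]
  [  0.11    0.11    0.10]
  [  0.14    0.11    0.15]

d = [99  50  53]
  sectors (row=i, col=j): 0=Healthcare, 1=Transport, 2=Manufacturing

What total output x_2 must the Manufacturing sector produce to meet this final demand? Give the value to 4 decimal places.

96.0223

Form M = I − A:
  [  0.85   -0.13   -0.08]
  [ -0.11    0.89   -0.10]
  [ -0.14   -0.11    0.85]
Leontief inverse L = M⁻¹:
  [  1.2246    0.1960    0.1383]
  [  0.1766    1.1684    0.1541]
  [  0.2246    0.1835    1.2192]
Total output x = L · d:
  x_0 = 1.2246·99 + 0.1960·50 + 0.1383·53 = 138.3658
  x_1 = 0.1766·99 + 1.1684·50 + 0.1541·53 = 84.0702
  x_2 = 0.2246·99 + 0.1835·50 + 1.2192·53 = 96.0223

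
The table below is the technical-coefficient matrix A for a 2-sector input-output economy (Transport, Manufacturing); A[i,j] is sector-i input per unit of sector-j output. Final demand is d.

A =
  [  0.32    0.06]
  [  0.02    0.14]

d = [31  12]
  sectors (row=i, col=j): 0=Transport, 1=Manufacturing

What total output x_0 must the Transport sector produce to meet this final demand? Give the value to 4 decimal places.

Form M = I − A:
  [  0.68   -0.06]
  [ -0.02    0.86]
Leontief inverse L = M⁻¹:
  [  1.4736    0.1028]
  [  0.0343    1.1652]
Total output x = L · d:
  x_0 = 1.4736·31 + 0.1028·12 = 46.9157
  x_1 = 0.0343·31 + 1.1652·12 = 15.0446

46.9157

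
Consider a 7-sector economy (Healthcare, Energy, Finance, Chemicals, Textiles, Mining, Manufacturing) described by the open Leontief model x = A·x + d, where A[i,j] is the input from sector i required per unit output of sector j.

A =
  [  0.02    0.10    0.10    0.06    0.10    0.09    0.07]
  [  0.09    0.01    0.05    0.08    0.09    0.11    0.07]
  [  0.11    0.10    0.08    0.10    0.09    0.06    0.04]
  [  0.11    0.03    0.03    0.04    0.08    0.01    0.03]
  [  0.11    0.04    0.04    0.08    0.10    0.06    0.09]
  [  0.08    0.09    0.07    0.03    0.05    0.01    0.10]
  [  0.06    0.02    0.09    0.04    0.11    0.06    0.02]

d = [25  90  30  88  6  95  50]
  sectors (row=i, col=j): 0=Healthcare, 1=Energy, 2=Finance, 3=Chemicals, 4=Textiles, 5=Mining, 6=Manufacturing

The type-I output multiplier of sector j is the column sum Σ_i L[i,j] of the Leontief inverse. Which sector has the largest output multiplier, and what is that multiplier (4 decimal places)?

Form M = I − A:
  [  0.98   -0.10   -0.10   -0.06   -0.10   -0.09   -0.07]
  [ -0.09    0.99   -0.05   -0.08   -0.09   -0.11   -0.07]
  [ -0.11   -0.10    0.92   -0.10   -0.09   -0.06   -0.04]
  [ -0.11   -0.03   -0.03    0.96   -0.08   -0.01   -0.03]
  [ -0.11   -0.04   -0.04   -0.08    0.90   -0.06   -0.09]
  [ -0.08   -0.09   -0.07   -0.03   -0.05    0.99   -0.10]
  [ -0.06   -0.02   -0.09   -0.04   -0.11   -0.06    0.98]
Leontief inverse L = M⁻¹:
  [  1.1094    0.1567    0.1660    0.1259    0.1914    0.1493    0.1339]
  [  0.1663    1.0666    0.1128    0.1358    0.1732    0.1601    0.1291]
  [  0.2016    0.1632    1.1517    0.1704    0.1893    0.1260    0.1085]
  [  0.1598    0.0679    0.0731    1.0810    0.1393    0.0501    0.0702]
  [  0.1885    0.0956    0.1055    0.1398    1.1894    0.1168    0.1500]
  [  0.1462    0.1349    0.1269    0.0836    0.1270    1.0636    0.1480]
  [  0.1265    0.0681    0.1408    0.0911    0.1796    0.1043    1.0700]
Total output x = L · d:
  x_0 = 1.1094·25 + 0.1567·90 + 0.1660·30 + 0.1259·88 + 0.1914·6 + 0.1493·95 + 0.1339·50 = 79.9169
  x_1 = 0.1663·25 + 1.0666·90 + 0.1128·30 + 0.1358·88 + 0.1732·6 + 0.1601·95 + 0.1291·50 = 138.1923
  x_2 = 0.2016·25 + 0.1632·90 + 1.1517·30 + 0.1704·88 + 0.1893·6 + 0.1260·95 + 0.1085·50 = 87.8044
  x_3 = 0.1598·25 + 0.0679·90 + 0.0731·30 + 1.0810·88 + 0.1393·6 + 0.0501·95 + 0.0702·50 = 116.5353
  x_4 = 0.1885·25 + 0.0956·90 + 0.1055·30 + 0.1398·88 + 1.1894·6 + 0.1168·95 + 0.1500·50 = 54.5156
  x_5 = 0.1462·25 + 0.1349·90 + 0.1269·30 + 0.0836·88 + 0.1270·6 + 1.0636·95 + 0.1480·50 = 136.1613
  x_6 = 0.1265·25 + 0.0681·90 + 0.1408·30 + 0.0911·88 + 0.1796·6 + 0.1043·95 + 1.0700·50 = 86.0093
Output multipliers (column sums of L):
  Healthcare: 2.0982
  Energy: 1.7529
  Finance: 1.8768
  Chemicals: 1.8275
  Textiles: 2.1892
  Mining: 1.7702
  Manufacturing: 1.8097

Textiles (2.1892)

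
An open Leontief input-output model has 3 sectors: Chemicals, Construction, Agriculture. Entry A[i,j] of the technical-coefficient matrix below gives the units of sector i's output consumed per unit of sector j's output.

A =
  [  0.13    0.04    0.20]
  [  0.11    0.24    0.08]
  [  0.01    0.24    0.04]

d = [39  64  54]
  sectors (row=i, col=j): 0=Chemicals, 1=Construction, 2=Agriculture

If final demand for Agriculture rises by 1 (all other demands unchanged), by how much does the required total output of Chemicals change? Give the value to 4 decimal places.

0.2557

Form M = I − A:
  [  0.87   -0.04   -0.20]
  [ -0.11    0.76   -0.08]
  [ -0.01   -0.24    0.96]
Leontief inverse L = M⁻¹:
  [  1.1704    0.1423    0.2557]
  [  0.1753    1.3727    0.1509]
  [  0.0560    0.3447    1.0821]
Total output x = L · d:
  x_0 = 1.1704·39 + 0.1423·64 + 0.2557·54 = 68.5610
  x_1 = 0.1753·39 + 1.3727·64 + 0.1509·54 = 102.8363
  x_2 = 0.0560·39 + 0.3447·64 + 1.0821·54 = 82.6732
Δx_0 = L[0,2] · Δd_2 = 0.2557 · 1 = 0.2557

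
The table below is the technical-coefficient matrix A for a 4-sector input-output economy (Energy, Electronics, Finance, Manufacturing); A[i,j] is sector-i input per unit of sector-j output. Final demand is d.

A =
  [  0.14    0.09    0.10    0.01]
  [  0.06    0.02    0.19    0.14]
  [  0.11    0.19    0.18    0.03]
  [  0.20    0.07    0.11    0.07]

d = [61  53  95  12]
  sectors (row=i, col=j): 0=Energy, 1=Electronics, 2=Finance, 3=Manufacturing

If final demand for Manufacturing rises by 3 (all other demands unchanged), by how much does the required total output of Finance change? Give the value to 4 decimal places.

0.2619

Form M = I − A:
  [  0.86   -0.09   -0.10   -0.01]
  [ -0.06    0.98   -0.19   -0.14]
  [ -0.11   -0.19    0.82   -0.03]
  [ -0.20   -0.07   -0.11    0.93]
Leontief inverse L = M⁻¹:
  [  1.2069    0.1502    0.1876    0.0416]
  [  0.1567    1.1055    0.2991    0.1778]
  [  0.2091    0.2817    1.3220    0.0873]
  [  0.2961    0.1488    0.2192    1.1079]
Total output x = L · d:
  x_0 = 1.2069·61 + 0.1502·53 + 0.1876·95 + 0.0416·12 = 99.9021
  x_1 = 0.1567·61 + 1.1055·53 + 0.2991·95 + 0.1778·12 = 98.6991
  x_2 = 0.2091·61 + 0.2817·53 + 1.3220·95 + 0.0873·12 = 154.3221
  x_3 = 0.2961·61 + 0.1488·53 + 0.2192·95 + 1.1079·12 = 60.0697
Δx_2 = L[2,3] · Δd_3 = 0.0873 · 3 = 0.2619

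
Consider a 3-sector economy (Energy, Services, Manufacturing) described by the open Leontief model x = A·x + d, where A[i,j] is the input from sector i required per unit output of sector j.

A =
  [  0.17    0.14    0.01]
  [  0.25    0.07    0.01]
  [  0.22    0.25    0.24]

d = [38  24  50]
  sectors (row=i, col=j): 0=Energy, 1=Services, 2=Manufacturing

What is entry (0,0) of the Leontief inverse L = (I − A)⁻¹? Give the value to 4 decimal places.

Form M = I − A:
  [  0.83   -0.14   -0.01]
  [ -0.25    0.93   -0.01]
  [ -0.22   -0.25    0.76]
Leontief inverse L = M⁻¹:
  [  1.2690    0.1962    0.0193]
  [  0.3463    1.1326    0.0195]
  [  0.4813    0.4294    1.3278]
Total output x = L · d:
  x_0 = 1.2690·38 + 0.1962·24 + 0.0193·50 = 53.8965
  x_1 = 0.3463·38 + 1.1326·24 + 0.0195·50 = 41.3161
  x_2 = 0.4813·38 + 0.4294·24 + 1.3278·50 = 94.9819

L[0,0] = 1.2690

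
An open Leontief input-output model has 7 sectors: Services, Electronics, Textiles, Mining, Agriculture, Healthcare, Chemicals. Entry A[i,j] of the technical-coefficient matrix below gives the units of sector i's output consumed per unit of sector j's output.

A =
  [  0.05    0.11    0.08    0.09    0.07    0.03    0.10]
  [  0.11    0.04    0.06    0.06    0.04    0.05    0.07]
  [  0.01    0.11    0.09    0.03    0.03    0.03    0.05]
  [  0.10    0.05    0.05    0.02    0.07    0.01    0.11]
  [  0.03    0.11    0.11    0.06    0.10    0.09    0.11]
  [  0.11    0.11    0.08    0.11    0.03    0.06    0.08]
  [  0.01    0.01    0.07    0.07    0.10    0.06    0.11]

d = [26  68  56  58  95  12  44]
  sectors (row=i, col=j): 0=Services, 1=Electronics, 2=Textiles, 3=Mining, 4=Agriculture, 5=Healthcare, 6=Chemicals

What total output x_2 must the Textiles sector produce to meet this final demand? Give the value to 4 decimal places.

91.0275

Form M = I − A:
  [  0.95   -0.11   -0.08   -0.09   -0.07   -0.03   -0.10]
  [ -0.11    0.96   -0.06   -0.06   -0.04   -0.05   -0.07]
  [ -0.01   -0.11    0.91   -0.03   -0.03   -0.03   -0.05]
  [ -0.10   -0.05   -0.05    0.98   -0.07   -0.01   -0.11]
  [ -0.03   -0.11   -0.11   -0.06    0.90   -0.09   -0.11]
  [ -0.11   -0.11   -0.08   -0.11   -0.03    0.94   -0.08]
  [ -0.01   -0.01   -0.07   -0.07   -0.10   -0.06    0.89]
Leontief inverse L = M⁻¹:
  [  1.1054    0.1781    0.1544    0.1474    0.1340    0.0761    0.1885]
  [  0.1550    1.1012    0.1222    0.1111    0.0926    0.0867    0.1439]
  [  0.0471    0.1549    1.1383    0.0669    0.0672    0.0598    0.1034]
  [  0.1374    0.1058    0.1110    1.0689    0.1240    0.0484    0.1818]
  [  0.0944    0.1937    0.1990    0.1299    1.1722    0.1468    0.2112]
  [  0.1749    0.1873    0.1600    0.1753    0.0974    1.1069    0.1766]
  [  0.0511    0.0693    0.1345    0.1187    0.1559    0.1015    1.1854]
Total output x = L · d:
  x_0 = 1.1054·26 + 0.1781·68 + 0.1544·56 + 0.1474·58 + 0.1340·95 + 0.0761·12 + 0.1885·44 = 79.9773
  x_1 = 0.1550·26 + 1.1012·68 + 0.1222·56 + 0.1111·58 + 0.0926·95 + 0.0867·12 + 0.1439·44 = 108.3635
  x_2 = 0.0471·26 + 0.1549·68 + 1.1383·56 + 0.0669·58 + 0.0672·95 + 0.0598·12 + 0.1034·44 = 91.0275
  x_3 = 0.1374·26 + 0.1058·68 + 0.1110·56 + 1.0689·58 + 0.1240·95 + 0.0484·12 + 0.1818·44 = 99.3415
  x_4 = 0.0944·26 + 0.1937·68 + 0.1990·56 + 0.1299·58 + 1.1722·95 + 0.1468·12 + 0.2112·44 = 156.7196
  x_5 = 0.1749·26 + 0.1873·68 + 0.1600·56 + 0.1753·58 + 0.0974·95 + 1.1069·12 + 0.1766·44 = 66.7230
  x_6 = 0.0511·26 + 0.0693·68 + 0.1345·56 + 0.1187·58 + 0.1559·95 + 0.1015·12 + 1.1854·44 = 88.6344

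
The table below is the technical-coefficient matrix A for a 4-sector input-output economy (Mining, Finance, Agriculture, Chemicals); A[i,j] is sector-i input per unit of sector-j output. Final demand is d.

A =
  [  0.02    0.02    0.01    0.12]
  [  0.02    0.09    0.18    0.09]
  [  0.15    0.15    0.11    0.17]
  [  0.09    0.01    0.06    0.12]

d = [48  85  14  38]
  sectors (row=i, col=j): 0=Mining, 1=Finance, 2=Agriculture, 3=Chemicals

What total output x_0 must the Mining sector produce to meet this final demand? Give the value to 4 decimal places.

Form M = I − A:
  [  0.98   -0.02   -0.01   -0.12]
  [ -0.02    0.91   -0.18   -0.09]
  [ -0.15   -0.15    0.89   -0.17]
  [ -0.09   -0.01   -0.06    0.88]
Leontief inverse L = M⁻¹:
  [  1.0390    0.0290    0.0277    0.1500]
  [  0.0766    1.1427    0.2437    0.1744]
  [  0.2112    0.2032    1.1858    0.2787]
  [  0.1215    0.0298    0.0865    1.1727]
Total output x = L · d:
  x_0 = 1.0390·48 + 0.0290·85 + 0.0277·14 + 0.1500·38 = 58.4283
  x_1 = 0.0766·48 + 1.1427·85 + 0.2437·14 + 0.1744·38 = 110.8454
  x_2 = 0.2112·48 + 0.2032·85 + 1.1858·14 + 0.2787·38 = 54.6009
  x_3 = 0.1215·48 + 0.0298·85 + 0.0865·14 + 1.1727·38 = 54.1398

58.4283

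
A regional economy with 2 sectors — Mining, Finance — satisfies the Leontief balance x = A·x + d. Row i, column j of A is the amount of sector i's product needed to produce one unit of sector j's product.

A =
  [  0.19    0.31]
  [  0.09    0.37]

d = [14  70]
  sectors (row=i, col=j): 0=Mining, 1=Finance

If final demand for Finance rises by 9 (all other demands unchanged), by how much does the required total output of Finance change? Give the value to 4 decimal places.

Form M = I − A:
  [  0.81   -0.31]
  [ -0.09    0.63]
Leontief inverse L = M⁻¹:
  [  1.3060    0.6426]
  [  0.1866    1.6791]
Total output x = L · d:
  x_0 = 1.3060·14 + 0.6426·70 = 63.2670
  x_1 = 0.1866·14 + 1.6791·70 = 120.1493
Δx_1 = L[1,1] · Δd_1 = 1.6791 · 9 = 15.1119

15.1119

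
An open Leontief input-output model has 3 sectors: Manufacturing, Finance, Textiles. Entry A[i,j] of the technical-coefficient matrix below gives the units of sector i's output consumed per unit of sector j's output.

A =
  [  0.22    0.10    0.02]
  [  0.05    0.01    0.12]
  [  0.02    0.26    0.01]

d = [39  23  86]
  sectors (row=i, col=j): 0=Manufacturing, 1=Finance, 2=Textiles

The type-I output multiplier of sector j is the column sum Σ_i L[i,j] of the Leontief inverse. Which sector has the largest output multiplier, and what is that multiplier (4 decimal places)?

Finance (1.4719)

Form M = I − A:
  [  0.78   -0.10   -0.02]
  [ -0.05    0.99   -0.12]
  [ -0.02   -0.26    0.99]
Leontief inverse L = M⁻¹:
  [  1.2923    0.1419    0.0433]
  [  0.0707    1.0511    0.1288]
  [  0.0447    0.2789    1.0448]
Total output x = L · d:
  x_0 = 1.2923·39 + 0.1419·23 + 0.0433·86 = 57.3863
  x_1 = 0.0707·39 + 1.0511·23 + 0.1288·86 = 38.0107
  x_2 = 0.0447·39 + 0.2789·23 + 1.0448·86 = 98.0106
Output multipliers (column sums of L):
  Manufacturing: 1.4076
  Finance: 1.4719
  Textiles: 1.2169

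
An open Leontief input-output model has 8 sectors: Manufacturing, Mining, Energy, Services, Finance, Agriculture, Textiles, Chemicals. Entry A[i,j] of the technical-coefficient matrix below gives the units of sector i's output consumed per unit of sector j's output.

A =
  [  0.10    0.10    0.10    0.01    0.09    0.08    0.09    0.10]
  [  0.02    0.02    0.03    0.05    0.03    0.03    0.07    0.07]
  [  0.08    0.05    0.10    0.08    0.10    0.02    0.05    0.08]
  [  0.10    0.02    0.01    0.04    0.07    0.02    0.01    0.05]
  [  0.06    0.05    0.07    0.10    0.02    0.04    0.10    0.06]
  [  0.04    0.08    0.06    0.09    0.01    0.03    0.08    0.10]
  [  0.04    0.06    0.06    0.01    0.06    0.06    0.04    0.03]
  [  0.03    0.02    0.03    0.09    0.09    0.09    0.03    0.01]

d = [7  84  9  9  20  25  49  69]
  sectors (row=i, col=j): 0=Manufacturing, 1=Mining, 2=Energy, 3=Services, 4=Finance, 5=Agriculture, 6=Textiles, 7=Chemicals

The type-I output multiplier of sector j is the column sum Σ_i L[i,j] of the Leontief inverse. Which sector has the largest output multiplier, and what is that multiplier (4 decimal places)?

Chemicals (1.9024)

Form M = I − A:
  [  0.90   -0.10   -0.10   -0.01   -0.09   -0.08   -0.09   -0.10]
  [ -0.02    0.98   -0.03   -0.05   -0.03   -0.03   -0.07   -0.07]
  [ -0.08   -0.05    0.90   -0.08   -0.10   -0.02   -0.05   -0.08]
  [ -0.10   -0.02   -0.01    0.96   -0.07   -0.02   -0.01   -0.05]
  [ -0.06   -0.05   -0.07   -0.10    0.98   -0.04   -0.10   -0.06]
  [ -0.04   -0.08   -0.06   -0.09   -0.01    0.97   -0.08   -0.10]
  [ -0.04   -0.06   -0.06   -0.01   -0.06   -0.06    0.96   -0.03]
  [ -0.03   -0.02   -0.03   -0.09   -0.09   -0.09   -0.03    0.99]
Leontief inverse L = M⁻¹:
  [  1.1702    0.1637    0.1755    0.0840    0.1643    0.1404    0.1660    0.1774]
  [  0.0526    1.0468    0.0606    0.0829    0.0650    0.0579    0.1000    0.1012]
  [  0.1451    0.1007    1.1618    0.1419    0.1657    0.0689    0.1104    0.1432]
  [  0.1395    0.0531    0.0473    1.0748    0.1078    0.0520    0.0490    0.0892]
  [  0.1151    0.0939    0.1205    0.1482    1.0771    0.0820    0.1480    0.1135]
  [  0.0898    0.1188    0.1052    0.1383    0.0647    1.0712    0.1247    0.1489]
  [  0.0777    0.0941    0.1005    0.0508    0.0977    0.0901    1.0816    0.0730]
  [  0.0746    0.0562    0.0696    0.1338    0.1279    0.1198    0.0724    1.0560]
Total output x = L · d:
  x_0 = 1.1702·7 + 0.1637·84 + 0.1755·9 + 0.0840·9 + 0.1643·20 + 0.1404·25 + 0.1660·49 + 0.1774·69 = 51.4466
  x_1 = 0.0526·7 + 1.0468·84 + 0.0606·9 + 0.0829·9 + 0.0650·20 + 0.0579·25 + 0.1000·49 + 0.1012·69 = 104.2249
  x_2 = 0.1451·7 + 0.1007·84 + 1.1618·9 + 0.1419·9 + 0.1657·20 + 0.0689·25 + 0.1104·49 + 0.1432·69 = 41.5348
  x_3 = 0.1395·7 + 0.0531·84 + 0.0473·9 + 1.0748·9 + 0.1078·20 + 0.0520·25 + 0.0490·49 + 0.0892·69 = 27.5496
  x_4 = 0.1151·7 + 0.0939·84 + 0.1205·9 + 0.1482·9 + 1.0771·20 + 0.0820·25 + 0.1480·49 + 0.1135·69 = 49.7943
  x_5 = 0.0898·7 + 0.1188·84 + 0.1052·9 + 0.1383·9 + 0.0647·20 + 1.0712·25 + 0.1247·49 + 0.1489·69 = 57.2513
  x_6 = 0.0777·7 + 0.0941·84 + 0.1005·9 + 0.0508·9 + 0.0977·20 + 0.0901·25 + 1.0816·49 + 0.0730·69 = 72.0551
  x_7 = 0.0746·7 + 0.0562·84 + 0.0696·9 + 0.1338·9 + 0.1279·20 + 0.1198·25 + 0.0724·49 + 1.0560·69 = 89.0396
Output multipliers (column sums of L):
  Manufacturing: 1.8644
  Mining: 1.7274
  Energy: 1.8410
  Services: 1.8547
  Finance: 1.8701
  Agriculture: 1.6825
  Textiles: 1.8521
  Chemicals: 1.9024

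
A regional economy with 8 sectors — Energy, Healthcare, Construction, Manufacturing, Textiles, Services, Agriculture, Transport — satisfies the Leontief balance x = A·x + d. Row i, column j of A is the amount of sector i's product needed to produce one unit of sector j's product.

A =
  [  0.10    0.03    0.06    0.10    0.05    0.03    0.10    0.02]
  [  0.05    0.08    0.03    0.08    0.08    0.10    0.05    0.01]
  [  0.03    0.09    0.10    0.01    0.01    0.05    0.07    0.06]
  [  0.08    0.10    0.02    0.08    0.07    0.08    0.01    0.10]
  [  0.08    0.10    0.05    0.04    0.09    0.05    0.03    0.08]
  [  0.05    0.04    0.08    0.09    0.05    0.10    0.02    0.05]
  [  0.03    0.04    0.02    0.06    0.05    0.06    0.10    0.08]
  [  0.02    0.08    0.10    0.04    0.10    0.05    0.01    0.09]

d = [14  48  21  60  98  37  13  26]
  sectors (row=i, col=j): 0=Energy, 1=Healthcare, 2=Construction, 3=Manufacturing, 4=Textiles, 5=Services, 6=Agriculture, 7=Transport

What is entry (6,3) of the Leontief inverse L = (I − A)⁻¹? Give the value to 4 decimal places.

L[6,3] = 0.1137

Form M = I − A:
  [  0.90   -0.03   -0.06   -0.10   -0.05   -0.03   -0.10   -0.02]
  [ -0.05    0.92   -0.03   -0.08   -0.08   -0.10   -0.05   -0.01]
  [ -0.03   -0.09    0.90   -0.01   -0.01   -0.05   -0.07   -0.06]
  [ -0.08   -0.10   -0.02    0.92   -0.07   -0.08   -0.01   -0.10]
  [ -0.08   -0.10   -0.05   -0.04    0.91   -0.05   -0.03   -0.08]
  [ -0.05   -0.04   -0.08   -0.09   -0.05    0.90   -0.02   -0.05]
  [ -0.03   -0.04   -0.02   -0.06   -0.05   -0.06    0.90   -0.08]
  [ -0.02   -0.08   -0.10   -0.04   -0.10   -0.05   -0.01    0.91]
Leontief inverse L = M⁻¹:
  [  1.1558    0.0950    0.1099    0.1618    0.1074    0.0900    0.1505    0.0791]
  [  0.1052    1.1459    0.0802    0.1431    0.1398    0.1655    0.0922    0.0654]
  [  0.0683    0.1455    1.1484    0.0570    0.0569    0.1037    0.1110    0.1055]
  [  0.1412    0.1761    0.0814    1.1501    0.1418    0.1516    0.0545    0.1624]
  [  0.1374    0.1726    0.1089    0.1038    1.1566    0.1161    0.0771    0.1383]
  [  0.1022    0.1070    0.1363    0.1489    0.1070    1.1631    0.0602    0.1074]
  [  0.0748    0.0993    0.0675    0.1137    0.1062    0.1168    1.1391    0.1356]
  [  0.0699    0.1525    0.1594    0.0938    0.1613    0.1125    0.0503    1.1477]
Total output x = L · d:
  x_0 = 1.1558·14 + 0.0950·48 + 0.1099·21 + 0.1618·60 + 0.1074·98 + 0.0900·37 + 0.1505·13 + 0.0791·26 = 50.6278
  x_1 = 0.1052·14 + 1.1459·48 + 0.0802·21 + 0.1431·60 + 0.1398·98 + 0.1655·37 + 0.0922·13 + 0.0654·26 = 89.4636
  x_2 = 0.0683·14 + 0.1455·48 + 1.1484·21 + 0.0570·60 + 0.0569·98 + 0.1037·37 + 0.1110·13 + 0.1055·26 = 49.0797
  x_3 = 0.1412·14 + 0.1761·48 + 0.0814·21 + 1.1501·60 + 0.1418·98 + 0.1516·37 + 0.0545·13 + 0.1624·26 = 105.5736
  x_4 = 0.1374·14 + 0.1726·48 + 0.1089·21 + 0.1038·60 + 1.1566·98 + 0.1161·37 + 0.0771·13 + 0.1383·26 = 140.9662
  x_5 = 0.1022·14 + 0.1070·48 + 0.1363·21 + 0.1489·60 + 0.1070·98 + 1.1631·37 + 0.0602·13 + 0.1074·26 = 75.4617
  x_6 = 0.0748·14 + 0.0993·48 + 0.0675·21 + 0.1137·60 + 0.1062·98 + 0.1168·37 + 1.1391·13 + 0.1356·26 = 47.1205
  x_7 = 0.0699·14 + 0.1525·48 + 0.1594·21 + 0.0938·60 + 0.1613·98 + 0.1125·37 + 0.0503·13 + 1.1477·26 = 67.7379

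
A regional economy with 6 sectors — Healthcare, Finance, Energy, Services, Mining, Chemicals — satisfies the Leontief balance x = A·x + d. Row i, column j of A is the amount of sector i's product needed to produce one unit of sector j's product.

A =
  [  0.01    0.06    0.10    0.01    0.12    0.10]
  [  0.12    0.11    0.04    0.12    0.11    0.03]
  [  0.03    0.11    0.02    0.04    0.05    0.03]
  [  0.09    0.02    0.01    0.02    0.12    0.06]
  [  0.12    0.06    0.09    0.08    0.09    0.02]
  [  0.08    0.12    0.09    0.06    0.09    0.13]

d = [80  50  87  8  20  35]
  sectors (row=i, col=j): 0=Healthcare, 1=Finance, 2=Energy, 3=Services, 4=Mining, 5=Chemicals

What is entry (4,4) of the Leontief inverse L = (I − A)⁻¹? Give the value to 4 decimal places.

Form M = I − A:
  [  0.99   -0.06   -0.10   -0.01   -0.12   -0.10]
  [ -0.12    0.89   -0.04   -0.12   -0.11   -0.03]
  [ -0.03   -0.11    0.98   -0.04   -0.05   -0.03]
  [ -0.09   -0.02   -0.01    0.98   -0.12   -0.06]
  [ -0.12   -0.06   -0.09   -0.08    0.91   -0.02]
  [ -0.08   -0.12   -0.09   -0.06   -0.09    0.87]
Leontief inverse L = M⁻¹:
  [  1.0681    0.1224    0.1444    0.0554    0.1847    0.1400]
  [  0.1926    1.1771    0.0957    0.1717    0.2038    0.0826]
  [  0.0737    0.1509    1.0494    0.0738    0.1010    0.0573]
  [  0.1341    0.0640    0.0521    1.0520    0.1765    0.0960]
  [  0.1761    0.1188    0.1371    0.1211    1.1663    0.0642]
  [  0.1599    0.2059    0.1528    0.1215    0.1884    1.1929]
Total output x = L · d:
  x_0 = 1.0681·80 + 0.1224·50 + 0.1444·87 + 0.0554·8 + 0.1847·20 + 0.1400·35 = 113.1667
  x_1 = 0.1926·80 + 1.1771·50 + 0.0957·87 + 0.1717·8 + 0.2038·20 + 0.0826·35 = 90.9289
  x_2 = 0.0737·80 + 0.1509·50 + 1.0494·87 + 0.0738·8 + 0.1010·20 + 0.0573·35 = 109.3458
  x_3 = 0.1341·80 + 0.0640·50 + 0.0521·87 + 1.0520·8 + 0.1765·20 + 0.0960·35 = 33.7646
  x_4 = 0.1761·80 + 0.1188·50 + 0.1371·87 + 0.1211·8 + 1.1663·20 + 0.0642·35 = 58.5005
  x_5 = 0.1599·80 + 0.2059·50 + 0.1528·87 + 0.1215·8 + 0.1884·20 + 1.1929·35 = 82.8699

L[4,4] = 1.1663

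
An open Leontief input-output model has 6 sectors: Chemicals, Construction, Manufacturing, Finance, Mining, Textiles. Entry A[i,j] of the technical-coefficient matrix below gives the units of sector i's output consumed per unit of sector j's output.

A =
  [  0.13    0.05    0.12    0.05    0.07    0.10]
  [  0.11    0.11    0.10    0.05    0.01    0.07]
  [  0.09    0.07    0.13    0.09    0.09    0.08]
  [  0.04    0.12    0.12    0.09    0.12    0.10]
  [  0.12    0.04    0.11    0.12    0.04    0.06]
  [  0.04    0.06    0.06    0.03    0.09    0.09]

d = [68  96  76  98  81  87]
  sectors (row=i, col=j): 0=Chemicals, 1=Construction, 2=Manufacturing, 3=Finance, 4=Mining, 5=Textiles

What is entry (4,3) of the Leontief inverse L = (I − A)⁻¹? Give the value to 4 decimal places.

L[4,3] = 0.1913

Form M = I − A:
  [  0.87   -0.05   -0.12   -0.05   -0.07   -0.10]
  [ -0.11    0.89   -0.10   -0.05   -0.01   -0.07]
  [ -0.09   -0.07    0.87   -0.09   -0.09   -0.08]
  [ -0.04   -0.12   -0.12    0.91   -0.12   -0.10]
  [ -0.12   -0.04   -0.11   -0.12    0.96   -0.06]
  [ -0.04   -0.06   -0.06   -0.03   -0.09    0.91]
Leontief inverse L = M⁻¹:
  [  1.2230    0.1224    0.2308    0.1220    0.1449    0.1871]
  [  0.1907    1.1774    0.1957    0.1088    0.0718    0.1454]
  [  0.1875    0.1510    1.2494    0.1702    0.1698    0.1720]
  [  0.1423    0.2079    0.2445    1.1752    0.2007    0.1955]
  [  0.2066    0.1146    0.2192    0.1913    1.1160    0.1454]
  [  0.1038    0.1112    0.1352    0.0814    0.1393    1.1489]
Total output x = L · d:
  x_0 = 1.2230·68 + 0.1224·96 + 0.2308·76 + 0.1220·98 + 0.1449·81 + 0.1871·87 = 152.4257
  x_1 = 0.1907·68 + 1.1774·96 + 0.1957·76 + 0.1088·98 + 0.0718·81 + 0.1454·87 = 169.9988
  x_2 = 0.1875·68 + 0.1510·96 + 1.2494·76 + 0.1702·98 + 0.1698·81 + 0.1720·87 = 167.5961
  x_3 = 0.1423·68 + 0.2079·96 + 0.2445·76 + 1.1752·98 + 0.2007·81 + 0.1955·87 = 196.6481
  x_4 = 0.2066·68 + 0.1146·96 + 0.2192·76 + 0.1913·98 + 1.1160·81 + 0.1454·87 = 163.4972
  x_5 = 0.1038·68 + 0.1112·96 + 0.1352·76 + 0.0814·98 + 0.1393·81 + 1.1489·87 = 147.2164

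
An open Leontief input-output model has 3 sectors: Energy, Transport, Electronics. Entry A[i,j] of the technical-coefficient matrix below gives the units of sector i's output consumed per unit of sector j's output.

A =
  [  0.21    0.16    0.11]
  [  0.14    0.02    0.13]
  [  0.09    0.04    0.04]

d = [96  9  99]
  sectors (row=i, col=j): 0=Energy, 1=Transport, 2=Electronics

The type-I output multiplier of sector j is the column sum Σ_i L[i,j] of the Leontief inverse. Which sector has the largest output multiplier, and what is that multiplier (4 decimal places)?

Form M = I − A:
  [  0.79   -0.16   -0.11]
  [ -0.14    0.98   -0.13]
  [ -0.09   -0.04    0.96]
Leontief inverse L = M⁻¹:
  [  1.3263    0.2240    0.1823]
  [  0.2071    1.0611    0.1674]
  [  0.1330    0.0652    1.0657]
Total output x = L · d:
  x_0 = 1.3263·96 + 0.2240·9 + 0.1823·99 = 147.3867
  x_1 = 0.2071·96 + 1.0611·9 + 0.1674·99 = 46.0060
  x_2 = 0.1330·96 + 0.0652·9 + 1.0657·99 = 118.8594
Output multipliers (column sums of L):
  Energy: 1.6664
  Transport: 1.3502
  Electronics: 1.4154

Energy (1.6664)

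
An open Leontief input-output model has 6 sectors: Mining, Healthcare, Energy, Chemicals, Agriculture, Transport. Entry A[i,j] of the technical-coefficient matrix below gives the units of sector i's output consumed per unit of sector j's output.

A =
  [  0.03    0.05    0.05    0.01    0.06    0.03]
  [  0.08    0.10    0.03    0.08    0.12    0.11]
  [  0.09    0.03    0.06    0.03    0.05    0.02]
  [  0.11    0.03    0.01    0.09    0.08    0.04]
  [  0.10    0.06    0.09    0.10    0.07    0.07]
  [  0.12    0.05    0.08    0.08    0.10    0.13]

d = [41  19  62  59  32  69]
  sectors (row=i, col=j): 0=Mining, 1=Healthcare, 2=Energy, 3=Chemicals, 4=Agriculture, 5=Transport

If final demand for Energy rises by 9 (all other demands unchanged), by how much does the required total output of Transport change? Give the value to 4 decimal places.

1.2001

Form M = I − A:
  [  0.97   -0.05   -0.05   -0.01   -0.06   -0.03]
  [ -0.08    0.90   -0.03   -0.08   -0.12   -0.11]
  [ -0.09   -0.03    0.94   -0.03   -0.05   -0.02]
  [ -0.11   -0.03   -0.01    0.91   -0.08   -0.04]
  [ -0.10   -0.06   -0.09   -0.10    0.93   -0.07]
  [ -0.12   -0.05   -0.08   -0.08   -0.10    0.87]
Leontief inverse L = M⁻¹:
  [  1.0640    0.0719    0.0728    0.0354    0.0909    0.0564]
  [  0.1601    1.1501    0.0802    0.1422    0.1941    0.1749]
  [  0.1253    0.0530    1.0845    0.0549    0.0828    0.0451]
  [  0.1590    0.0604    0.0409    1.1278    0.1254    0.0760]
  [  0.1691    0.1009    0.1324    0.1500    1.1321    0.1196]
  [  0.2015    0.0980    0.1333    0.1390    0.1730    1.1921]
Total output x = L · d:
  x_0 = 1.0640·41 + 0.0719·19 + 0.0728·62 + 0.0354·59 + 0.0909·32 + 0.0564·69 = 58.3891
  x_1 = 0.1601·41 + 1.1501·19 + 0.0802·62 + 0.1422·59 + 0.1941·32 + 0.1749·69 = 60.0580
  x_2 = 0.1253·41 + 0.0530·19 + 1.0845·62 + 0.0549·59 + 0.0828·32 + 0.0451·69 = 82.3872
  x_3 = 0.1590·41 + 0.0604·19 + 0.0409·62 + 1.1278·59 + 0.1254·32 + 0.0760·69 = 85.9949
  x_4 = 0.1691·41 + 0.1009·19 + 0.1324·62 + 0.1500·59 + 1.1321·32 + 0.1196·69 = 70.3914
  x_5 = 0.2015·41 + 0.0980·19 + 0.1333·62 + 0.1390·59 + 0.1730·32 + 1.1921·69 = 114.3900
Δx_5 = L[5,2] · Δd_2 = 0.1333 · 9 = 1.2001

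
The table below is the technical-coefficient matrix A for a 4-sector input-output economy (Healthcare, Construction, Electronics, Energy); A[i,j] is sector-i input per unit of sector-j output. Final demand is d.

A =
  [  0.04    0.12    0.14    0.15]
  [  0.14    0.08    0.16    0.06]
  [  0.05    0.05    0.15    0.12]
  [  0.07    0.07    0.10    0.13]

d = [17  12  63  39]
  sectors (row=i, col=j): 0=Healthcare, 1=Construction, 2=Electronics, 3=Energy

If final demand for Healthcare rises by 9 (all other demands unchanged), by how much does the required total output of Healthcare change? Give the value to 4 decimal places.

Form M = I − A:
  [  0.96   -0.12   -0.14   -0.15]
  [ -0.14    0.92   -0.16   -0.06]
  [ -0.05   -0.05    0.85   -0.12]
  [ -0.07   -0.07   -0.10    0.87]
Leontief inverse L = M⁻¹:
  [  1.0967    0.1740    0.2409    0.2343]
  [  0.1903    1.1373    0.2628    0.1475]
  [  0.0918    0.0935    1.2318    0.1922]
  [  0.1141    0.1163    0.1821    1.2022]
Total output x = L · d:
  x_0 = 1.0967·17 + 0.1740·12 + 0.2409·63 + 0.2343·39 = 45.0485
  x_1 = 0.1903·17 + 1.1373·12 + 0.2628·63 + 0.1475·39 = 39.1888
  x_2 = 0.0918·17 + 0.0935·12 + 1.2318·63 + 0.1922·39 = 87.7827
  x_3 = 0.1141·17 + 0.1163·12 + 0.1821·63 + 1.2022·39 = 61.6953
Δx_0 = L[0,0] · Δd_0 = 1.0967 · 9 = 9.8700

9.8700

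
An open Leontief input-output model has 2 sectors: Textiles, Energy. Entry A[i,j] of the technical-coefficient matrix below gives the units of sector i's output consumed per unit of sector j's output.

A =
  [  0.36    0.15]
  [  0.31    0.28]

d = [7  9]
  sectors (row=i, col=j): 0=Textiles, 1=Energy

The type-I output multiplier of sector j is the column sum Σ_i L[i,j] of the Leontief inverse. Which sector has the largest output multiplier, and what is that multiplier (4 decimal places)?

Form M = I − A:
  [  0.64   -0.15]
  [ -0.31    0.72]
Leontief inverse L = M⁻¹:
  [  1.7379    0.3621]
  [  0.7483    1.5448]
Total output x = L · d:
  x_0 = 1.7379·7 + 0.3621·9 = 15.4236
  x_1 = 0.7483·7 + 1.5448·9 = 19.1407
Output multipliers (column sums of L):
  Textiles: 2.4861
  Energy: 1.9068

Textiles (2.4861)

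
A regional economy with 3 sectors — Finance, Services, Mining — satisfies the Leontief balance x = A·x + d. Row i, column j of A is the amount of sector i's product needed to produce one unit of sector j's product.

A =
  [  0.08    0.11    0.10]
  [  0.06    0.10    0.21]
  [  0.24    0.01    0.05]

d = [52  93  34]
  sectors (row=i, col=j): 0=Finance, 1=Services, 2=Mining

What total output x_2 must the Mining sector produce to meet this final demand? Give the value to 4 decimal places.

Form M = I − A:
  [  0.92   -0.11   -0.10]
  [ -0.06    0.90   -0.21]
  [ -0.24   -0.01    0.95]
Leontief inverse L = M⁻¹:
  [  1.1354    0.1404    0.1506]
  [  0.1430    1.1315    0.2652]
  [  0.2883    0.0474    1.0935]
Total output x = L · d:
  x_0 = 1.1354·52 + 0.1404·93 + 0.1506·34 = 77.2207
  x_1 = 0.1430·52 + 1.1315·93 + 0.2652·34 = 121.6831
  x_2 = 0.2883·52 + 0.0474·93 + 1.0935·34 = 56.5787

56.5787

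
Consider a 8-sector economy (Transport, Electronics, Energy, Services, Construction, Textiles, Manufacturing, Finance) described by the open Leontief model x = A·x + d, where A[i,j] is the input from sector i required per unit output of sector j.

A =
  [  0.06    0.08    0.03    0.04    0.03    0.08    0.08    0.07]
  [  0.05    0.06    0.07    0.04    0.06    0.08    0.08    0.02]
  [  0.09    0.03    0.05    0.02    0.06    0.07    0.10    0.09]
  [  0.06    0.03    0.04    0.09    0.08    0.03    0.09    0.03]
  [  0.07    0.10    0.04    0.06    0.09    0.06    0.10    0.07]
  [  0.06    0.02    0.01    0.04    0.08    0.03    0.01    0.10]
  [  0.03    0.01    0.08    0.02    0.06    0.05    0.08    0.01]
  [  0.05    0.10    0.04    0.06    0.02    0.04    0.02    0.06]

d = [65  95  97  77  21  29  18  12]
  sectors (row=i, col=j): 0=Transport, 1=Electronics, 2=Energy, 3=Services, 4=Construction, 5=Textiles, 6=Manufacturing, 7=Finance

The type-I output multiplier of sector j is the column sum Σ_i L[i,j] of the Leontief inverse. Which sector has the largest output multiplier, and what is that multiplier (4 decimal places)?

Form M = I − A:
  [  0.94   -0.08   -0.03   -0.04   -0.03   -0.08   -0.08   -0.07]
  [ -0.05    0.94   -0.07   -0.04   -0.06   -0.08   -0.08   -0.02]
  [ -0.09   -0.03    0.95   -0.02   -0.06   -0.07   -0.10   -0.09]
  [ -0.06   -0.03   -0.04    0.91   -0.08   -0.03   -0.09   -0.03]
  [ -0.07   -0.10   -0.04   -0.06    0.91   -0.06   -0.10   -0.07]
  [ -0.06   -0.02   -0.01   -0.04   -0.08    0.97   -0.01   -0.10]
  [ -0.03   -0.01   -0.08   -0.02   -0.06   -0.05    0.92   -0.01]
  [ -0.05   -0.10   -0.04   -0.06   -0.02   -0.04   -0.02    0.94]
Leontief inverse L = M⁻¹:
  [  1.1060    0.1233    0.0680    0.0767    0.0782    0.1251    0.1341    0.1145]
  [  0.0980    1.1011    0.1079    0.0754    0.1112    0.1258    0.1383    0.0666]
  [  0.1410    0.0798    1.0908    0.0591    0.1112    0.1197    0.1600    0.1412]
  [  0.1065    0.0723    0.0782    1.1284    0.1307    0.0741    0.1510    0.0722]
  [  0.1297    0.1579    0.0901    0.1080    1.1538    0.1191    0.1748    0.1255]
  [  0.0970    0.0618    0.0369    0.0724    0.1161    1.0644    0.0521    0.1368]
  [  0.0664    0.0397    0.1086    0.0450    0.0985    0.0840    1.1250    0.0459]
  [  0.0903    0.1385    0.0723    0.0930    0.0606    0.0795    0.0682    1.0971]
Total output x = L · d:
  x_0 = 1.1060·65 + 0.1233·95 + 0.0680·97 + 0.0767·77 + 0.0782·21 + 0.1251·29 + 0.1341·18 + 0.1145·12 = 105.1604
  x_1 = 0.0980·65 + 1.1011·95 + 0.1079·97 + 0.0754·77 + 0.1112·21 + 0.1258·29 + 0.1383·18 + 0.0666·12 = 136.5042
  x_2 = 0.1410·65 + 0.0798·95 + 1.0908·97 + 0.0591·77 + 0.1112·21 + 0.1197·29 + 0.1600·18 + 0.1412·12 = 137.4886
  x_3 = 0.1065·65 + 0.0723·95 + 0.0782·97 + 1.1284·77 + 0.1307·21 + 0.0741·29 + 0.1510·18 + 0.0722·12 = 116.7550
  x_4 = 0.1297·65 + 0.1579·95 + 0.0901·97 + 0.1080·77 + 1.1538·21 + 0.1191·29 + 0.1748·18 + 0.1255·12 = 72.8250
  x_5 = 0.0970·65 + 0.0618·95 + 0.0369·97 + 0.0724·77 + 0.1161·21 + 1.0644·29 + 0.0521·18 + 0.1368·12 = 57.2189
  x_6 = 0.0664·65 + 0.0397·95 + 0.1086·97 + 0.0450·77 + 0.0985·21 + 0.0840·29 + 1.1250·18 + 0.0459·12 = 47.3872
  x_7 = 0.0903·65 + 0.1385·95 + 0.0723·97 + 0.0930·77 + 0.0606·21 + 0.0795·29 + 0.0682·18 + 1.0971·12 = 51.1769
Output multipliers (column sums of L):
  Transport: 1.8349
  Electronics: 1.7745
  Energy: 1.6528
  Services: 1.6580
  Construction: 1.8603
  Textiles: 1.7917
  Manufacturing: 2.0035
  Finance: 1.7998

Manufacturing (2.0035)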